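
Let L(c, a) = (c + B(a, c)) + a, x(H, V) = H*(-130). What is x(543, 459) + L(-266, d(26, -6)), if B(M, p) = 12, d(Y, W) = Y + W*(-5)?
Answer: -70788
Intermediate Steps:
d(Y, W) = Y - 5*W
x(H, V) = -130*H
L(c, a) = 12 + a + c (L(c, a) = (c + 12) + a = (12 + c) + a = 12 + a + c)
x(543, 459) + L(-266, d(26, -6)) = -130*543 + (12 + (26 - 5*(-6)) - 266) = -70590 + (12 + (26 + 30) - 266) = -70590 + (12 + 56 - 266) = -70590 - 198 = -70788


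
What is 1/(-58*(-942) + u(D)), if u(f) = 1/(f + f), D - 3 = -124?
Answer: 242/13221911 ≈ 1.8303e-5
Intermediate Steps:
D = -121 (D = 3 - 124 = -121)
u(f) = 1/(2*f)
1/(-58*(-942) + u(D)) = 1/(-58*(-942) + (½)/(-121)) = 1/(54636 + (½)*(-1/121)) = 1/(54636 - 1/242) = 1/(13221911/242) = 242/13221911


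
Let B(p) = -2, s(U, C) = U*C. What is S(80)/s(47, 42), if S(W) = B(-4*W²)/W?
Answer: -1/78960 ≈ -1.2665e-5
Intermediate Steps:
s(U, C) = C*U
S(W) = -2/W
S(80)/s(47, 42) = (-2/80)/((42*47)) = -2*1/80/1974 = -1/40*1/1974 = -1/78960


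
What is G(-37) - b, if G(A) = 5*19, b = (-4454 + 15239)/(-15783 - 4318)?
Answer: 1920380/20101 ≈ 95.536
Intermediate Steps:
b = -10785/20101 (b = 10785/(-20101) = 10785*(-1/20101) = -10785/20101 ≈ -0.53654)
G(A) = 95
G(-37) - b = 95 - 1*(-10785/20101) = 95 + 10785/20101 = 1920380/20101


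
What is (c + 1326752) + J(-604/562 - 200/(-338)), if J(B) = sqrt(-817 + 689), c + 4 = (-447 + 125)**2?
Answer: 1430432 + 8*I*sqrt(2) ≈ 1.4304e+6 + 11.314*I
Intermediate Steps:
c = 103680 (c = -4 + (-447 + 125)**2 = -4 + (-322)**2 = -4 + 103684 = 103680)
J(B) = 8*I*sqrt(2) (J(B) = sqrt(-128) = 8*I*sqrt(2))
(c + 1326752) + J(-604/562 - 200/(-338)) = (103680 + 1326752) + 8*I*sqrt(2) = 1430432 + 8*I*sqrt(2)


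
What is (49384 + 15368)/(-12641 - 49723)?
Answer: -5396/5197 ≈ -1.0383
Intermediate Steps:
(49384 + 15368)/(-12641 - 49723) = 64752/(-62364) = 64752*(-1/62364) = -5396/5197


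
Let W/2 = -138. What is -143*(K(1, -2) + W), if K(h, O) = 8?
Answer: 38324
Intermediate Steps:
W = -276 (W = 2*(-138) = -276)
-143*(K(1, -2) + W) = -143*(8 - 276) = -143*(-268) = 38324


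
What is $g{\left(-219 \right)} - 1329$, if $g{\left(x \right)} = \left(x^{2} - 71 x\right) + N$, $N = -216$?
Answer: $61965$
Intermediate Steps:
$g{\left(x \right)} = -216 + x^{2} - 71 x$ ($g{\left(x \right)} = \left(x^{2} - 71 x\right) - 216 = -216 + x^{2} - 71 x$)
$g{\left(-219 \right)} - 1329 = \left(-216 + \left(-219\right)^{2} - -15549\right) - 1329 = \left(-216 + 47961 + 15549\right) - 1329 = 63294 - 1329 = 61965$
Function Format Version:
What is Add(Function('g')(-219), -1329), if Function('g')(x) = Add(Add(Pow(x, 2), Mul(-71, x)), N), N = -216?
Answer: 61965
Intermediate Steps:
Function('g')(x) = Add(-216, Pow(x, 2), Mul(-71, x)) (Function('g')(x) = Add(Add(Pow(x, 2), Mul(-71, x)), -216) = Add(-216, Pow(x, 2), Mul(-71, x)))
Add(Function('g')(-219), -1329) = Add(Add(-216, Pow(-219, 2), Mul(-71, -219)), -1329) = Add(Add(-216, 47961, 15549), -1329) = Add(63294, -1329) = 61965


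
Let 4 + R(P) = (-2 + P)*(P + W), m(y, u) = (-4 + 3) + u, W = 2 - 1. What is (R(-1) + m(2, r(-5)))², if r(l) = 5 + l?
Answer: 25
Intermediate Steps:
W = 1
m(y, u) = -1 + u
R(P) = -4 + (1 + P)*(-2 + P) (R(P) = -4 + (-2 + P)*(P + 1) = -4 + (-2 + P)*(1 + P) = -4 + (1 + P)*(-2 + P))
(R(-1) + m(2, r(-5)))² = ((-6 + (-1)² - 1*(-1)) + (-1 + (5 - 5)))² = ((-6 + 1 + 1) + (-1 + 0))² = (-4 - 1)² = (-5)² = 25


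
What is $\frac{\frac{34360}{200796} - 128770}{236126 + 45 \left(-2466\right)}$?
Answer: $- \frac{1616029160}{1570676511} \approx -1.0289$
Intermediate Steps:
$\frac{\frac{34360}{200796} - 128770}{236126 + 45 \left(-2466\right)} = \frac{34360 \cdot \frac{1}{200796} - 128770}{236126 - 110970} = \frac{\frac{8590}{50199} - 128770}{125156} = \left(- \frac{6464116640}{50199}\right) \frac{1}{125156} = - \frac{1616029160}{1570676511}$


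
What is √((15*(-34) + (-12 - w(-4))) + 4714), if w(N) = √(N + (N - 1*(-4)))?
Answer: √(4192 - 2*I) ≈ 64.746 - 0.015*I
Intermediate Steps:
w(N) = √(4 + 2*N) (w(N) = √(N + (N + 4)) = √(N + (4 + N)) = √(4 + 2*N))
√((15*(-34) + (-12 - w(-4))) + 4714) = √((15*(-34) + (-12 - √(4 + 2*(-4)))) + 4714) = √((-510 + (-12 - √(4 - 8))) + 4714) = √((-510 + (-12 - √(-4))) + 4714) = √((-510 + (-12 - 2*I)) + 4714) = √((-522 - 2*I) + 4714) = √(4192 - 2*I)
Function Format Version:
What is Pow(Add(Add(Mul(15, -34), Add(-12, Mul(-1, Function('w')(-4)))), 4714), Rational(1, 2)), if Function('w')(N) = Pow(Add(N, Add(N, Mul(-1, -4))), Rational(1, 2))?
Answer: Pow(Add(4192, Mul(-2, I)), Rational(1, 2)) ≈ Add(64.746, Mul(-0.015, I))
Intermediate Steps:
Function('w')(N) = Pow(Add(4, Mul(2, N)), Rational(1, 2)) (Function('w')(N) = Pow(Add(N, Add(N, 4)), Rational(1, 2)) = Pow(Add(N, Add(4, N)), Rational(1, 2)) = Pow(Add(4, Mul(2, N)), Rational(1, 2)))
Pow(Add(Add(Mul(15, -34), Add(-12, Mul(-1, Function('w')(-4)))), 4714), Rational(1, 2)) = Pow(Add(Add(Mul(15, -34), Add(-12, Mul(-1, Pow(Add(4, Mul(2, -4)), Rational(1, 2))))), 4714), Rational(1, 2)) = Pow(Add(Add(-510, Add(-12, Mul(-1, Pow(Add(4, -8), Rational(1, 2))))), 4714), Rational(1, 2)) = Pow(Add(Add(-510, Add(-12, Mul(-1, Pow(-4, Rational(1, 2))))), 4714), Rational(1, 2)) = Pow(Add(Add(-510, Add(-12, Mul(-1, Mul(2, I)))), 4714), Rational(1, 2)) = Pow(Add(Add(-510, Add(-12, Mul(-2, I))), 4714), Rational(1, 2)) = Pow(Add(Add(-522, Mul(-2, I)), 4714), Rational(1, 2)) = Pow(Add(4192, Mul(-2, I)), Rational(1, 2))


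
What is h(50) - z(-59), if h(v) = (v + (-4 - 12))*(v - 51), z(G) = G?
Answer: 25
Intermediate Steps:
h(v) = (-51 + v)*(-16 + v) (h(v) = (v - 16)*(-51 + v) = (-16 + v)*(-51 + v) = (-51 + v)*(-16 + v))
h(50) - z(-59) = (816 + 50² - 67*50) - 1*(-59) = (816 + 2500 - 3350) + 59 = -34 + 59 = 25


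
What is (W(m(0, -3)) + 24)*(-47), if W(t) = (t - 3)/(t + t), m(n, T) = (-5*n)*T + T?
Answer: -1175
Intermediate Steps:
m(n, T) = T - 5*T*n (m(n, T) = -5*T*n + T = T - 5*T*n)
W(t) = (-3 + t)/(2*t) (W(t) = (-3 + t)/((2*t)) = (-3 + t)*(1/(2*t)) = (-3 + t)/(2*t))
(W(m(0, -3)) + 24)*(-47) = ((-3 - 3*(1 - 5*0))/(2*((-3*(1 - 5*0)))) + 24)*(-47) = ((-3 - 3*(1 + 0))/(2*((-3*(1 + 0)))) + 24)*(-47) = ((-3 - 3*1)/(2*((-3*1))) + 24)*(-47) = ((1/2)*(-3 - 3)/(-3) + 24)*(-47) = ((1/2)*(-1/3)*(-6) + 24)*(-47) = (1 + 24)*(-47) = 25*(-47) = -1175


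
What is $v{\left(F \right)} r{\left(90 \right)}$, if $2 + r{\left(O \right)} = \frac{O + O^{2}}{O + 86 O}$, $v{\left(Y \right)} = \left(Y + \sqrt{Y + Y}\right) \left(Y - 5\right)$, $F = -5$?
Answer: $- \frac{4150}{87} + \frac{830 i \sqrt{10}}{87} \approx -47.701 + 30.169 i$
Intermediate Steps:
$v{\left(Y \right)} = \left(-5 + Y\right) \left(Y + \sqrt{2} \sqrt{Y}\right)$ ($v{\left(Y \right)} = \left(Y + \sqrt{2 Y}\right) \left(-5 + Y\right) = \left(Y + \sqrt{2} \sqrt{Y}\right) \left(-5 + Y\right) = \left(-5 + Y\right) \left(Y + \sqrt{2} \sqrt{Y}\right)$)
$r{\left(O \right)} = -2 + \frac{O + O^{2}}{87 O}$ ($r{\left(O \right)} = -2 + \frac{O + O^{2}}{O + 86 O} = -2 + \frac{O + O^{2}}{87 O}$)
$v{\left(F \right)} r{\left(90 \right)} = \left(\left(-5\right)^{2} - -25 + \sqrt{2} \left(-5\right)^{\frac{3}{2}} - 5 \sqrt{2} \sqrt{-5}\right) \left(- \frac{173}{87} + \frac{1}{87} \cdot 90\right) = \left(25 + 25 + \sqrt{2} \left(- 5 i \sqrt{5}\right) - 5 \sqrt{2} i \sqrt{5}\right) \left(- \frac{173}{87} + \frac{30}{29}\right) = \left(25 + 25 - 5 i \sqrt{10} - 5 i \sqrt{10}\right) \left(- \frac{83}{87}\right) = \left(50 - 10 i \sqrt{10}\right) \left(- \frac{83}{87}\right) = - \frac{4150}{87} + \frac{830 i \sqrt{10}}{87}$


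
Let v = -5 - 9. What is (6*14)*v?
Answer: -1176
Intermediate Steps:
v = -14
(6*14)*v = (6*14)*(-14) = 84*(-14) = -1176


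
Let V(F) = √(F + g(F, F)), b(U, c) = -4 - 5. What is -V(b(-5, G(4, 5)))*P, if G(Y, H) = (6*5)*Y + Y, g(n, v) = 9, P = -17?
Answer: 0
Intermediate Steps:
G(Y, H) = 31*Y (G(Y, H) = 30*Y + Y = 31*Y)
b(U, c) = -9
V(F) = √(9 + F) (V(F) = √(F + 9) = √(9 + F))
-V(b(-5, G(4, 5)))*P = -√(9 - 9)*(-17) = -√0*(-17) = -0*(-17) = -1*0 = 0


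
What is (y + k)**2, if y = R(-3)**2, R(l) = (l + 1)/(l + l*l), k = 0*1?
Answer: 1/81 ≈ 0.012346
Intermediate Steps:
k = 0
R(l) = (1 + l)/(l + l**2)
y = 1/9 (y = (1/(-3))**2 = (-1/3)**2 = 1/9 ≈ 0.11111)
(y + k)**2 = (1/9 + 0)**2 = (1/9)**2 = 1/81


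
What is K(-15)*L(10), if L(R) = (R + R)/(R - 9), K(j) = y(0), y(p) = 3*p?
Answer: 0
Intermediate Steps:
K(j) = 0 (K(j) = 3*0 = 0)
L(R) = 2*R/(-9 + R) (L(R) = (2*R)/(-9 + R) = 2*R/(-9 + R))
K(-15)*L(10) = 0*(2*10/(-9 + 10)) = 0*(2*10/1) = 0*(2*10*1) = 0*20 = 0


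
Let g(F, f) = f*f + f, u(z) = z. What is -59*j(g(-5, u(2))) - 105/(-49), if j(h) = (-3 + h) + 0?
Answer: -1224/7 ≈ -174.86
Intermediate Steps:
g(F, f) = f + f² (g(F, f) = f² + f = f + f²)
j(h) = -3 + h
-59*j(g(-5, u(2))) - 105/(-49) = -59*(-3 + 2*(1 + 2)) - 105/(-49) = -59*(-3 + 2*3) - 105*(-1/49) = -59*(-3 + 6) + 15/7 = -59*3 + 15/7 = -177 + 15/7 = -1224/7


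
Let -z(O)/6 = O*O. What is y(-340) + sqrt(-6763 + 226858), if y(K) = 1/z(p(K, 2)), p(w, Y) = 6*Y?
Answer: -1/864 + 3*sqrt(24455) ≈ 469.14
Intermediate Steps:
z(O) = -6*O**2 (z(O) = -6*O*O = -6*O**2)
y(K) = -1/864 (y(K) = 1/(-6*(6*2)**2) = 1/(-6*12**2) = 1/(-6*144) = 1/(-864) = -1/864)
y(-340) + sqrt(-6763 + 226858) = -1/864 + sqrt(-6763 + 226858) = -1/864 + sqrt(220095) = -1/864 + 3*sqrt(24455)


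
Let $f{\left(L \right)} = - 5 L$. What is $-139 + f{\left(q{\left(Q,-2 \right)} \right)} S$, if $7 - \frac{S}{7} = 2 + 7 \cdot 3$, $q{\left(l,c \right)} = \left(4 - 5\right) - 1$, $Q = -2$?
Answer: $-1259$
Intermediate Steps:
$q{\left(l,c \right)} = -2$ ($q{\left(l,c \right)} = -1 - 1 = -2$)
$S = -112$ ($S = 49 - 7 \left(2 + 7 \cdot 3\right) = 49 - 7 \left(2 + 21\right) = 49 - 161 = -112$)
$-139 + f{\left(q{\left(Q,-2 \right)} \right)} S = -139 + \left(-5\right) \left(-2\right) \left(-112\right) = -139 + 10 \left(-112\right) = -139 - 1120 = -1259$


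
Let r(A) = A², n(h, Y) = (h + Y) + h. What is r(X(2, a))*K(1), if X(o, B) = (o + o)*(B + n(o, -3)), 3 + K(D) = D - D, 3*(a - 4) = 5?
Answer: -6400/3 ≈ -2133.3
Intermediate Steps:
a = 17/3 (a = 4 + (⅓)*5 = 4 + 5/3 = 17/3 ≈ 5.6667)
K(D) = -3 (K(D) = -3 + (D - D) = -3 + 0 = -3)
n(h, Y) = Y + 2*h (n(h, Y) = (Y + h) + h = Y + 2*h)
X(o, B) = 2*o*(-3 + B + 2*o) (X(o, B) = (o + o)*(B + (-3 + 2*o)) = (2*o)*(-3 + B + 2*o) = 2*o*(-3 + B + 2*o))
r(X(2, a))*K(1) = (2*2*(-3 + 17/3 + 2*2))²*(-3) = (2*2*(-3 + 17/3 + 4))²*(-3) = (2*2*(20/3))²*(-3) = (80/3)²*(-3) = (6400/9)*(-3) = -6400/3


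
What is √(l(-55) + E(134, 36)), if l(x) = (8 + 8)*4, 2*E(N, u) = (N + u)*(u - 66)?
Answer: I*√2486 ≈ 49.86*I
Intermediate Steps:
E(N, u) = (-66 + u)*(N + u)/2 (E(N, u) = ((N + u)*(u - 66))/2 = ((N + u)*(-66 + u))/2 = ((-66 + u)*(N + u))/2 = (-66 + u)*(N + u)/2)
l(x) = 64 (l(x) = 16*4 = 64)
√(l(-55) + E(134, 36)) = √(64 + ((½)*36² - 33*134 - 33*36 + (½)*134*36)) = √(64 + ((½)*1296 - 4422 - 1188 + 2412)) = √(64 + (648 - 4422 - 1188 + 2412)) = √(64 - 2550) = √(-2486) = I*√2486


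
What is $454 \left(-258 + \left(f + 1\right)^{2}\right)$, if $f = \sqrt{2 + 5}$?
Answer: $-113500 + 908 \sqrt{7} \approx -1.111 \cdot 10^{5}$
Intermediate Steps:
$f = \sqrt{7} \approx 2.6458$
$454 \left(-258 + \left(f + 1\right)^{2}\right) = 454 \left(-258 + \left(\sqrt{7} + 1\right)^{2}\right) = 454 \left(-258 + \left(1 + \sqrt{7}\right)^{2}\right) = -117132 + 454 \left(1 + \sqrt{7}\right)^{2}$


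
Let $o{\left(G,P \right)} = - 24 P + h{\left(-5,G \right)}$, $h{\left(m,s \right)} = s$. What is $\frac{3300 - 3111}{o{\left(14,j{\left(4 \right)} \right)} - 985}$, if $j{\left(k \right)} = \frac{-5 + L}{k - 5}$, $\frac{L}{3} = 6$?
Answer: $- \frac{189}{659} \approx -0.2868$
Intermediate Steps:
$L = 18$ ($L = 3 \cdot 6 = 18$)
$j{\left(k \right)} = \frac{13}{-5 + k}$ ($j{\left(k \right)} = \frac{-5 + 18}{k - 5} = \frac{13}{-5 + k}$)
$o{\left(G,P \right)} = G - 24 P$ ($o{\left(G,P \right)} = - 24 P + G = G - 24 P$)
$\frac{3300 - 3111}{o{\left(14,j{\left(4 \right)} \right)} - 985} = \frac{3300 - 3111}{\left(14 - 24 \frac{13}{-5 + 4}\right) - 985} = \frac{189}{\left(14 - 24 \frac{13}{-1}\right) - 985} = \frac{189}{\left(14 - 24 \cdot 13 \left(-1\right)\right) - 985} = \frac{189}{\left(14 - -312\right) - 985} = \frac{189}{\left(14 + 312\right) - 985} = \frac{189}{326 - 985} = \frac{189}{-659} = 189 \left(- \frac{1}{659}\right) = - \frac{189}{659}$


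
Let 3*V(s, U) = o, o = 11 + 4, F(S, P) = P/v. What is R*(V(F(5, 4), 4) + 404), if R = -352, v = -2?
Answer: -143968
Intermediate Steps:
F(S, P) = -P/2 (F(S, P) = P/(-2) = P*(-½) = -P/2)
o = 15
V(s, U) = 5 (V(s, U) = (⅓)*15 = 5)
R*(V(F(5, 4), 4) + 404) = -352*(5 + 404) = -352*409 = -143968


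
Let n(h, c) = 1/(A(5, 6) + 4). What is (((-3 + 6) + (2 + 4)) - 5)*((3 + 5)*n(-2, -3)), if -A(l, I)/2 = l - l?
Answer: 8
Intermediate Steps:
A(l, I) = 0 (A(l, I) = -2*(l - l) = -2*0 = 0)
n(h, c) = ¼ (n(h, c) = 1/(0 + 4) = 1/4 = ¼)
(((-3 + 6) + (2 + 4)) - 5)*((3 + 5)*n(-2, -3)) = (((-3 + 6) + (2 + 4)) - 5)*((3 + 5)*(¼)) = ((3 + 6) - 5)*(8*(¼)) = (9 - 5)*2 = 4*2 = 8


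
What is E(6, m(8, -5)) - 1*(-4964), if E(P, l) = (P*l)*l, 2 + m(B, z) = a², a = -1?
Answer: 4970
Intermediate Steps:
m(B, z) = -1 (m(B, z) = -2 + (-1)² = -2 + 1 = -1)
E(P, l) = P*l²
E(6, m(8, -5)) - 1*(-4964) = 6*(-1)² - 1*(-4964) = 6*1 + 4964 = 6 + 4964 = 4970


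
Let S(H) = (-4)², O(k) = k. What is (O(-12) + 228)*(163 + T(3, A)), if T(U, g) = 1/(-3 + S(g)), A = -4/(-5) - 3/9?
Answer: 457920/13 ≈ 35225.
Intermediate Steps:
S(H) = 16
A = 7/15 (A = -4*(-⅕) - 3*⅑ = ⅘ - ⅓ = 7/15 ≈ 0.46667)
T(U, g) = 1/13 (T(U, g) = 1/(-3 + 16) = 1/13)
(O(-12) + 228)*(163 + T(3, A)) = (-12 + 228)*(163 + 1/13) = 216*(2120/13) = 457920/13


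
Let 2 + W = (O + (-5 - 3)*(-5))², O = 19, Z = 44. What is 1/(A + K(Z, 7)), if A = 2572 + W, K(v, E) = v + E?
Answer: 1/6102 ≈ 0.00016388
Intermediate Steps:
K(v, E) = E + v
W = 3479 (W = -2 + (19 + (-5 - 3)*(-5))² = -2 + (19 - 8*(-5))² = -2 + (19 + 40)² = -2 + 59² = -2 + 3481 = 3479)
A = 6051 (A = 2572 + 3479 = 6051)
1/(A + K(Z, 7)) = 1/(6051 + (7 + 44)) = 1/(6051 + 51) = 1/6102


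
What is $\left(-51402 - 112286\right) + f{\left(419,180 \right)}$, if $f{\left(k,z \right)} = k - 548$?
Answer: $-163817$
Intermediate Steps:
$f{\left(k,z \right)} = -548 + k$
$\left(-51402 - 112286\right) + f{\left(419,180 \right)} = \left(-51402 - 112286\right) + \left(-548 + 419\right) = -163688 - 129 = -163817$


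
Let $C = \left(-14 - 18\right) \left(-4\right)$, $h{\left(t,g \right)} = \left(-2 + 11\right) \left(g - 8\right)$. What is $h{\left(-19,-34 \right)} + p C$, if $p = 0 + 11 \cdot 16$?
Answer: $22150$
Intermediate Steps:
$h{\left(t,g \right)} = -72 + 9 g$ ($h{\left(t,g \right)} = 9 \left(-8 + g\right) = -72 + 9 g$)
$p = 176$ ($p = 0 + 176 = 176$)
$C = 128$ ($C = \left(-32\right) \left(-4\right) = 128$)
$h{\left(-19,-34 \right)} + p C = \left(-72 + 9 \left(-34\right)\right) + 176 \cdot 128 = \left(-72 - 306\right) + 22528 = -378 + 22528 = 22150$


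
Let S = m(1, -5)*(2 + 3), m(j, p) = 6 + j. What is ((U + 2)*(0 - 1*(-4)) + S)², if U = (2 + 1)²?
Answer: 6241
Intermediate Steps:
S = 35 (S = (6 + 1)*(2 + 3) = 7*5 = 35)
U = 9 (U = 3² = 9)
((U + 2)*(0 - 1*(-4)) + S)² = ((9 + 2)*(0 - 1*(-4)) + 35)² = (11*(0 + 4) + 35)² = (11*4 + 35)² = (44 + 35)² = 79² = 6241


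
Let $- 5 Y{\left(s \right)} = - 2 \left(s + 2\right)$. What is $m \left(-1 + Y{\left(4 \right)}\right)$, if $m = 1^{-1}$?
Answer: $\frac{7}{5} \approx 1.4$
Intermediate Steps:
$Y{\left(s \right)} = \frac{4}{5} + \frac{2 s}{5}$ ($Y{\left(s \right)} = - \frac{\left(-2\right) \left(s + 2\right)}{5} = - \frac{\left(-2\right) \left(2 + s\right)}{5} = - \frac{-4 - 2 s}{5} = \frac{4}{5} + \frac{2 s}{5}$)
$m = 1$
$m \left(-1 + Y{\left(4 \right)}\right) = 1 \left(-1 + \left(\frac{4}{5} + \frac{2}{5} \cdot 4\right)\right) = 1 \left(-1 + \left(\frac{4}{5} + \frac{8}{5}\right)\right) = 1 \left(-1 + \frac{12}{5}\right) = 1 \cdot \frac{7}{5} = \frac{7}{5}$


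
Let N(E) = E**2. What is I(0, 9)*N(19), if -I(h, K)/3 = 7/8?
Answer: -7581/8 ≈ -947.63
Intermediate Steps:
I(h, K) = -21/8
I(0, 9)*N(19) = -21/8*19**2 = -21/8*361 = -7581/8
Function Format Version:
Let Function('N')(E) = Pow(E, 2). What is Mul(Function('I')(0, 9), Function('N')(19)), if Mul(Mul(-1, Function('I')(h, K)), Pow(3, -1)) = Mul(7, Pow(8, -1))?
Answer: Rational(-7581, 8) ≈ -947.63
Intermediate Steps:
Function('I')(h, K) = Rational(-21, 8) (Function('I')(h, K) = Mul(-3, Mul(7, Pow(8, -1))) = Mul(-3, Mul(7, Rational(1, 8))) = Mul(-3, Rational(7, 8)) = Rational(-21, 8))
Mul(Function('I')(0, 9), Function('N')(19)) = Mul(Rational(-21, 8), Pow(19, 2)) = Mul(Rational(-21, 8), 361) = Rational(-7581, 8)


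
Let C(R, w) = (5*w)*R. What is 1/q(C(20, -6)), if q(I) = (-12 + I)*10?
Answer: -1/6120 ≈ -0.00016340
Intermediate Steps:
C(R, w) = 5*R*w
q(I) = -120 + 10*I
1/q(C(20, -6)) = 1/(-120 + 10*(5*20*(-6))) = 1/(-120 + 10*(-600)) = 1/(-120 - 6000) = 1/(-6120) = -1/6120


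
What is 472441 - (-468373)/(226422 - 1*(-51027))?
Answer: 131078751382/277449 ≈ 4.7244e+5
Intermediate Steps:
472441 - (-468373)/(226422 - 1*(-51027)) = 472441 - (-468373)/(226422 + 51027) = 472441 - (-468373)/277449 = 472441 - 1*(-468373/277449) = 472441 + 468373/277449 = 131078751382/277449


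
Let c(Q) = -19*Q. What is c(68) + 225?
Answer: -1067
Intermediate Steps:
c(68) + 225 = -19*68 + 225 = -1292 + 225 = -1067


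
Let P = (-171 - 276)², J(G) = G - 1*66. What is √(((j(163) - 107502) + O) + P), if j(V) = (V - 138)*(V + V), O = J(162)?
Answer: √100553 ≈ 317.10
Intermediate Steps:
J(G) = -66 + G (J(G) = G - 66 = -66 + G)
O = 96 (O = -66 + 162 = 96)
P = 199809 (P = (-447)² = 199809)
j(V) = 2*V*(-138 + V) (j(V) = (-138 + V)*(2*V) = 2*V*(-138 + V))
√(((j(163) - 107502) + O) + P) = √(((2*163*(-138 + 163) - 107502) + 96) + 199809) = √(((2*163*25 - 107502) + 96) + 199809) = √(((8150 - 107502) + 96) + 199809) = √((-99352 + 96) + 199809) = √(-99256 + 199809) = √100553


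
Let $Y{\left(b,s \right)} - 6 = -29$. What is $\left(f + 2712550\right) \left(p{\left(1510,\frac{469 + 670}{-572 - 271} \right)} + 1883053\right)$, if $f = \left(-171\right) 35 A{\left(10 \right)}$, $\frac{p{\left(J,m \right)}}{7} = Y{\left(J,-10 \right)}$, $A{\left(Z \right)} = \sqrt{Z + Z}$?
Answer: $5107438694600 - 22538217240 \sqrt{5} \approx 5.057 \cdot 10^{12}$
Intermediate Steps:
$A{\left(Z \right)} = \sqrt{2} \sqrt{Z}$ ($A{\left(Z \right)} = \sqrt{2 Z} = \sqrt{2} \sqrt{Z}$)
$Y{\left(b,s \right)} = -23$ ($Y{\left(b,s \right)} = 6 - 29 = -23$)
$p{\left(J,m \right)} = -161$ ($p{\left(J,m \right)} = 7 \left(-23\right) = -161$)
$f = - 11970 \sqrt{5}$ ($f = \left(-171\right) 35 \sqrt{2} \sqrt{10} = - 5985 \cdot 2 \sqrt{5} = - 11970 \sqrt{5} \approx -26766.0$)
$\left(f + 2712550\right) \left(p{\left(1510,\frac{469 + 670}{-572 - 271} \right)} + 1883053\right) = \left(- 11970 \sqrt{5} + 2712550\right) \left(-161 + 1883053\right) = \left(2712550 - 11970 \sqrt{5}\right) 1882892 = 5107438694600 - 22538217240 \sqrt{5}$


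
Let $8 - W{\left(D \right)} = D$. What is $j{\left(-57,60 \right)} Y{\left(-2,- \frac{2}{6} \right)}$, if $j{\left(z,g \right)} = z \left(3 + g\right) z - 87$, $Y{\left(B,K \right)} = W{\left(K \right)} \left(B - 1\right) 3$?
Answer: $-15345000$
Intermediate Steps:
$W{\left(D \right)} = 8 - D$
$Y{\left(B,K \right)} = 3 \left(-1 + B\right) \left(8 - K\right)$ ($Y{\left(B,K \right)} = \left(8 - K\right) \left(B - 1\right) 3 = \left(8 - K\right) \left(-1 + B\right) 3 = \left(-1 + B\right) \left(8 - K\right) 3 = 3 \left(-1 + B\right) \left(8 - K\right)$)
$j{\left(z,g \right)} = -87 + z^{2} \left(3 + g\right)$ ($j{\left(z,g \right)} = z^{2} \left(3 + g\right) - 87 = -87 + z^{2} \left(3 + g\right)$)
$j{\left(-57,60 \right)} Y{\left(-2,- \frac{2}{6} \right)} = \left(-87 + 3 \left(-57\right)^{2} + 60 \left(-57\right)^{2}\right) \left(- 3 \left(-1 - 2\right) \left(-8 - \frac{2}{6}\right)\right) = \left(-87 + 3 \cdot 3249 + 60 \cdot 3249\right) \left(\left(-3\right) \left(-3\right) \left(-8 - \frac{1}{3}\right)\right) = \left(-87 + 9747 + 194940\right) \left(\left(-3\right) \left(-3\right) \left(-8 - \frac{1}{3}\right)\right) = 204600 \left(\left(-3\right) \left(-3\right) \left(- \frac{25}{3}\right)\right) = 204600 \left(-75\right) = -15345000$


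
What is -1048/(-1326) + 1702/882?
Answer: 265099/97461 ≈ 2.7201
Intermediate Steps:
-1048/(-1326) + 1702/882 = -1048*(-1/1326) + 1702*(1/882) = 524/663 + 851/441 = 265099/97461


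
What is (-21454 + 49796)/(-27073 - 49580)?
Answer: -28342/76653 ≈ -0.36974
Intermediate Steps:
(-21454 + 49796)/(-27073 - 49580) = 28342/(-76653) = 28342*(-1/76653) = -28342/76653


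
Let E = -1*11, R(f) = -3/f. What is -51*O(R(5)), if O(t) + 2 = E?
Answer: 663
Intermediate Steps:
E = -11
O(t) = -13 (O(t) = -2 - 11 = -13)
-51*O(R(5)) = -51*(-13) = 663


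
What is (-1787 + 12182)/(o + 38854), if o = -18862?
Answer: 495/952 ≈ 0.51996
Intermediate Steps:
(-1787 + 12182)/(o + 38854) = (-1787 + 12182)/(-18862 + 38854) = 10395/19992 = 10395*(1/19992) = 495/952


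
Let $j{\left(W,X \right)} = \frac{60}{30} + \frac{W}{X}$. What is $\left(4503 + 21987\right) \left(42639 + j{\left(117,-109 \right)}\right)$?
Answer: $\frac{123118950480}{109} \approx 1.1295 \cdot 10^{9}$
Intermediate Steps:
$j{\left(W,X \right)} = 2 + \frac{W}{X}$ ($j{\left(W,X \right)} = 60 \cdot \frac{1}{30} + \frac{W}{X} = 2 + \frac{W}{X}$)
$\left(4503 + 21987\right) \left(42639 + j{\left(117,-109 \right)}\right) = \left(4503 + 21987\right) \left(42639 + \left(2 + \frac{117}{-109}\right)\right) = 26490 \left(42639 + \left(2 + 117 \left(- \frac{1}{109}\right)\right)\right) = 26490 \left(42639 + \left(2 - \frac{117}{109}\right)\right) = 26490 \left(42639 + \frac{101}{109}\right) = 26490 \cdot \frac{4647752}{109} = \frac{123118950480}{109}$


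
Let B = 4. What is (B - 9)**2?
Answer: 25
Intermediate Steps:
(B - 9)**2 = (4 - 9)**2 = (-5)**2 = 25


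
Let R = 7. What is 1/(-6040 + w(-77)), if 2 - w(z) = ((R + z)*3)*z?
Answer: -1/22208 ≈ -4.5029e-5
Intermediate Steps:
w(z) = 2 - z*(21 + 3*z) (w(z) = 2 - (7 + z)*3*z = 2 - (21 + 3*z)*z = 2 - z*(21 + 3*z))
1/(-6040 + w(-77)) = 1/(-6040 + (2 - 21*(-77) - 3*(-77)²)) = 1/(-6040 + (2 + 1617 - 3*5929)) = 1/(-6040 + (2 + 1617 - 17787)) = 1/(-6040 - 16168) = 1/(-22208) = -1/22208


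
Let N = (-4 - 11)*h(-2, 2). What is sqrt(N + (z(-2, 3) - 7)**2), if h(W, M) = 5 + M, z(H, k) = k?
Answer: I*sqrt(89) ≈ 9.434*I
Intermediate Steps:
N = -105 (N = (-4 - 11)*(5 + 2) = -15*7 = -105)
sqrt(N + (z(-2, 3) - 7)**2) = sqrt(-105 + (3 - 7)**2) = sqrt(-105 + (-4)**2) = sqrt(-105 + 16) = sqrt(-89) = I*sqrt(89)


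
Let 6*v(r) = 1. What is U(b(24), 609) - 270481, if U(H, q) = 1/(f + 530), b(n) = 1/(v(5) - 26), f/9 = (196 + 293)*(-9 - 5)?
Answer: -16522061405/61084 ≈ -2.7048e+5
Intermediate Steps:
v(r) = 1/6 (v(r) = (1/6)*1 = 1/6)
f = -61614 (f = 9*((196 + 293)*(-9 - 5)) = 9*(489*(-14)) = 9*(-6846) = -61614)
b(n) = -6/155 (b(n) = 1/(1/6 - 26) = 1/(-155/6) = -6/155)
U(H, q) = -1/61084 (U(H, q) = 1/(-61614 + 530) = 1/(-61084) = -1/61084)
U(b(24), 609) - 270481 = -1/61084 - 270481 = -16522061405/61084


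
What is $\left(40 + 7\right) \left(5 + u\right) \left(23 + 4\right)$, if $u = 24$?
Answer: $36801$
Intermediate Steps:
$\left(40 + 7\right) \left(5 + u\right) \left(23 + 4\right) = \left(40 + 7\right) \left(5 + 24\right) \left(23 + 4\right) = 47 \cdot 29 \cdot 27 = 47 \cdot 783 = 36801$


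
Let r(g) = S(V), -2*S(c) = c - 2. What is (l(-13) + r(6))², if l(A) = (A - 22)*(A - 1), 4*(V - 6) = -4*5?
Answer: 962361/4 ≈ 2.4059e+5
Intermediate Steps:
V = 1 (V = 6 + (-4*5)/4 = 6 + (¼)*(-20) = 6 - 5 = 1)
S(c) = 1 - c/2 (S(c) = -(c - 2)/2 = -(-2 + c)/2 = 1 - c/2)
r(g) = ½ (r(g) = 1 - ½*1 = 1 - ½ = ½)
l(A) = (-1 + A)*(-22 + A) (l(A) = (-22 + A)*(-1 + A) = (-1 + A)*(-22 + A))
(l(-13) + r(6))² = ((22 + (-13)² - 23*(-13)) + ½)² = ((22 + 169 + 299) + ½)² = (490 + ½)² = (981/2)² = 962361/4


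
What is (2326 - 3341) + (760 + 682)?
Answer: 427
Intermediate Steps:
(2326 - 3341) + (760 + 682) = -1015 + 1442 = 427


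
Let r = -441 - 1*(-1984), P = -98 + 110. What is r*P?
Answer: 18516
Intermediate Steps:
P = 12
r = 1543 (r = -441 + 1984 = 1543)
r*P = 1543*12 = 18516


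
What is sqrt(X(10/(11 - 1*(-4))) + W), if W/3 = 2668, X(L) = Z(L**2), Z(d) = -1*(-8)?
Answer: 2*sqrt(2003) ≈ 89.510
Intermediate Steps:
Z(d) = 8
X(L) = 8
W = 8004 (W = 3*2668 = 8004)
sqrt(X(10/(11 - 1*(-4))) + W) = sqrt(8 + 8004) = sqrt(8012) = 2*sqrt(2003)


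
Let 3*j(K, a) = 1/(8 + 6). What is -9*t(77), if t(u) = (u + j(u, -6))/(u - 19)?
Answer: -9705/812 ≈ -11.952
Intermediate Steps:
j(K, a) = 1/42 (j(K, a) = 1/(3*(8 + 6)) = (1/3)/14 = (1/3)*(1/14) = 1/42)
t(u) = (1/42 + u)/(-19 + u) (t(u) = (u + 1/42)/(u - 19) = (1/42 + u)/(-19 + u))
-9*t(77) = -9*(1/42 + 77)/(-19 + 77) = -9*3235/(58*42) = -9*3235/2436 = -9705/812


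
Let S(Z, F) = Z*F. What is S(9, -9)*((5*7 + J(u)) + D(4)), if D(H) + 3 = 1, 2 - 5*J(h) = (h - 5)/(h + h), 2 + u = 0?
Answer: -53541/20 ≈ -2677.1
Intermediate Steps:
S(Z, F) = F*Z
u = -2 (u = -2 + 0 = -2)
J(h) = 2/5 - (-5 + h)/(10*h) (J(h) = 2/5 - (h - 5)/(5*(h + h)) = 2/5 - (-5 + h)/(5*(2*h)) = 2/5 - (-5 + h)*1/(2*h)/5 = 2/5 - (-5 + h)/(10*h))
D(H) = -2 (D(H) = -3 + 1 = -2)
S(9, -9)*((5*7 + J(u)) + D(4)) = (-9*9)*((5*7 + (1/10)*(5 + 3*(-2))/(-2)) - 2) = -81*((35 + (1/10)*(-1/2)*(5 - 6)) - 2) = -81*((35 + (1/10)*(-1/2)*(-1)) - 2) = -81*((35 + 1/20) - 2) = -81*(701/20 - 2) = -81*661/20 = -53541/20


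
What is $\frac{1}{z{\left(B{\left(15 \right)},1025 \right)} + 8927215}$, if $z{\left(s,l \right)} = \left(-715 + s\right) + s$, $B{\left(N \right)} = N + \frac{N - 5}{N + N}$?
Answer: $\frac{3}{26779592} \approx 1.1203 \cdot 10^{-7}$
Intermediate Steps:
$B{\left(N \right)} = N + \frac{-5 + N}{2 N}$
$z{\left(s,l \right)} = -715 + 2 s$
$\frac{1}{z{\left(B{\left(15 \right)},1025 \right)} + 8927215} = \frac{1}{\left(-715 + 2 \left(\frac{1}{2} + 15 - \frac{5}{2 \cdot 15}\right)\right) + 8927215} = \frac{1}{\left(-715 + 2 \left(\frac{1}{2} + 15 - \frac{1}{6}\right)\right) + 8927215} = \frac{1}{\left(-715 + 2 \cdot \frac{46}{3}\right) + 8927215} = \frac{1}{\left(-715 + \frac{92}{3}\right) + 8927215} = \frac{1}{- \frac{2053}{3} + 8927215} = \frac{1}{\frac{26779592}{3}} = \frac{3}{26779592}$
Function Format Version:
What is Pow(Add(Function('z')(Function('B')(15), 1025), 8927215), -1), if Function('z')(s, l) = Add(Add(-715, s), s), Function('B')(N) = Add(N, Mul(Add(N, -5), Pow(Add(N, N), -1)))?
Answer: Rational(3, 26779592) ≈ 1.1203e-7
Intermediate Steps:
Function('B')(N) = Add(N, Mul(Rational(1, 2), Pow(N, -1), Add(-5, N))) (Function('B')(N) = Add(N, Mul(Add(-5, N), Pow(Mul(2, N), -1))) = Add(N, Mul(Add(-5, N), Mul(Rational(1, 2), Pow(N, -1)))) = Add(N, Mul(Rational(1, 2), Pow(N, -1), Add(-5, N))))
Function('z')(s, l) = Add(-715, Mul(2, s))
Pow(Add(Function('z')(Function('B')(15), 1025), 8927215), -1) = Pow(Add(Add(-715, Mul(2, Add(Rational(1, 2), 15, Mul(Rational(-5, 2), Pow(15, -1))))), 8927215), -1) = Pow(Add(Add(-715, Mul(2, Add(Rational(1, 2), 15, Mul(Rational(-5, 2), Rational(1, 15))))), 8927215), -1) = Pow(Add(Add(-715, Mul(2, Add(Rational(1, 2), 15, Rational(-1, 6)))), 8927215), -1) = Pow(Add(Add(-715, Mul(2, Rational(46, 3))), 8927215), -1) = Pow(Add(Add(-715, Rational(92, 3)), 8927215), -1) = Pow(Add(Rational(-2053, 3), 8927215), -1) = Pow(Rational(26779592, 3), -1) = Rational(3, 26779592)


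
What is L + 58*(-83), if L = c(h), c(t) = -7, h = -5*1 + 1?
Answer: -4821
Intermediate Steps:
h = -4 (h = -5 + 1 = -4)
L = -7
L + 58*(-83) = -7 + 58*(-83) = -7 - 4814 = -4821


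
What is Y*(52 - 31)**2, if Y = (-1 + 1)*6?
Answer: 0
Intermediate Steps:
Y = 0 (Y = 0*6 = 0)
Y*(52 - 31)**2 = 0*(52 - 31)**2 = 0*21**2 = 0*441 = 0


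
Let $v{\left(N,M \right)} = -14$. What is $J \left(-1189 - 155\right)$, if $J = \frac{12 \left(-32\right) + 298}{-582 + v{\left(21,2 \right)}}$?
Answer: $- \frac{28896}{149} \approx -193.93$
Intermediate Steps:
$J = \frac{43}{298}$ ($J = \frac{12 \left(-32\right) + 298}{-582 - 14} = \frac{-384 + 298}{-596} = \left(-86\right) \left(- \frac{1}{596}\right) = \frac{43}{298} \approx 0.1443$)
$J \left(-1189 - 155\right) = \frac{43 \left(-1189 - 155\right)}{298} = \frac{43}{298} \left(-1344\right) = - \frac{28896}{149}$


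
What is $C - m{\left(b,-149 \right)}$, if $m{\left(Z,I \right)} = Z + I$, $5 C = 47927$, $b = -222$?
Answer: $\frac{49782}{5} \approx 9956.4$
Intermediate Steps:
$C = \frac{47927}{5}$ ($C = \frac{1}{5} \cdot 47927 = \frac{47927}{5} \approx 9585.4$)
$m{\left(Z,I \right)} = I + Z$
$C - m{\left(b,-149 \right)} = \frac{47927}{5} - \left(-149 - 222\right) = \frac{47927}{5} - -371 = \frac{47927}{5} + 371 = \frac{49782}{5}$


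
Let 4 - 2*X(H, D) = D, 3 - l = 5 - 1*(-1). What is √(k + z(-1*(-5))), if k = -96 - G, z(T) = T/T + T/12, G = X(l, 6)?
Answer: I*√3369/6 ≈ 9.6738*I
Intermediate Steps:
l = -3 (l = 3 - (5 - 1*(-1)) = 3 - (5 + 1) = 3 - 1*6 = 3 - 6 = -3)
X(H, D) = 2 - D/2
G = -1 (G = 2 - ½*6 = 2 - 3 = -1)
z(T) = 1 + T/12 (z(T) = 1 + T*(1/12) = 1 + T/12)
k = -95 (k = -96 - 1*(-1) = -96 + 1 = -95)
√(k + z(-1*(-5))) = √(-95 + (1 + (-1*(-5))/12)) = √(-95 + (1 + (1/12)*5)) = √(-95 + (1 + 5/12)) = √(-95 + 17/12) = √(-1123/12) = I*√3369/6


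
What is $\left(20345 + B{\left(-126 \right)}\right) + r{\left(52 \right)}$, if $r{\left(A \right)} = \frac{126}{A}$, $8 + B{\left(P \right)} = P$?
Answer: $\frac{525549}{26} \approx 20213.0$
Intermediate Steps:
$B{\left(P \right)} = -8 + P$
$\left(20345 + B{\left(-126 \right)}\right) + r{\left(52 \right)} = \left(20345 - 134\right) + \frac{126}{52} = \left(20345 - 134\right) + 126 \cdot \frac{1}{52} = 20211 + \frac{63}{26} = \frac{525549}{26}$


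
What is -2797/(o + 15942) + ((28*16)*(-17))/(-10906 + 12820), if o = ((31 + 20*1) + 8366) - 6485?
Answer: -23580307/5701806 ≈ -4.1356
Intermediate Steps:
o = 1932 (o = ((31 + 20) + 8366) - 6485 = (51 + 8366) - 6485 = 8417 - 6485 = 1932)
-2797/(o + 15942) + ((28*16)*(-17))/(-10906 + 12820) = -2797/(1932 + 15942) + ((28*16)*(-17))/(-10906 + 12820) = -2797/17874 + (448*(-17))/1914 = -2797*1/17874 - 7616*1/1914 = -2797/17874 - 3808/957 = -23580307/5701806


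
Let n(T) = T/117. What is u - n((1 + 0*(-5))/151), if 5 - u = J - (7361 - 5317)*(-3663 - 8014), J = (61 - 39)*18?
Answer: -421679118394/17667 ≈ -2.3868e+7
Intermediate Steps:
J = 396 (J = 22*18 = 396)
n(T) = T/117 (n(T) = T*(1/117) = T/117)
u = -23868179 (u = 5 - (396 - (7361 - 5317)*(-3663 - 8014)) = 5 - (396 - 2044*(-11677)) = 5 - (396 - 1*(-23867788)) = 5 - (396 + 23867788) = 5 - 1*23868184 = 5 - 23868184 = -23868179)
u - n((1 + 0*(-5))/151) = -23868179 - (1 + 0*(-5))/151/117 = -23868179 - (1 + 0)*(1/151)/117 = -23868179 - 1*(1/151)/117 = -23868179 - 1/(117*151) = -23868179 - 1*1/17667 = -23868179 - 1/17667 = -421679118394/17667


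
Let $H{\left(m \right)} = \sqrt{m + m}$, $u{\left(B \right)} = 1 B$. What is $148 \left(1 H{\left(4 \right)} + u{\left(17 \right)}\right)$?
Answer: $2516 + 296 \sqrt{2} \approx 2934.6$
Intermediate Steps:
$u{\left(B \right)} = B$
$H{\left(m \right)} = \sqrt{2} \sqrt{m}$ ($H{\left(m \right)} = \sqrt{2 m} = \sqrt{2} \sqrt{m}$)
$148 \left(1 H{\left(4 \right)} + u{\left(17 \right)}\right) = 148 \left(1 \sqrt{2} \sqrt{4} + 17\right) = 148 \left(1 \sqrt{2} \cdot 2 + 17\right) = 148 \left(1 \cdot 2 \sqrt{2} + 17\right) = 148 \left(2 \sqrt{2} + 17\right) = 148 \left(17 + 2 \sqrt{2}\right) = 2516 + 296 \sqrt{2}$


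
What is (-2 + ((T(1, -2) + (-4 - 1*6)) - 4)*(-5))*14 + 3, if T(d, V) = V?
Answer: 1095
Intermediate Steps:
(-2 + ((T(1, -2) + (-4 - 1*6)) - 4)*(-5))*14 + 3 = (-2 + ((-2 + (-4 - 1*6)) - 4)*(-5))*14 + 3 = (-2 + ((-2 + (-4 - 6)) - 4)*(-5))*14 + 3 = (-2 + ((-2 - 10) - 4)*(-5))*14 + 3 = (-2 + (-12 - 4)*(-5))*14 + 3 = (-2 - 16*(-5))*14 + 3 = (-2 + 80)*14 + 3 = 78*14 + 3 = 1092 + 3 = 1095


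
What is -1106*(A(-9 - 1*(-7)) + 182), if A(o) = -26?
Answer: -172536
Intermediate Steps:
-1106*(A(-9 - 1*(-7)) + 182) = -1106*(-26 + 182) = -1106*156 = -172536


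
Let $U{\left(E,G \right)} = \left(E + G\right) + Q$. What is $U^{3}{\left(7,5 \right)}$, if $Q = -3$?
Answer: $729$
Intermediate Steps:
$U{\left(E,G \right)} = -3 + E + G$ ($U{\left(E,G \right)} = \left(E + G\right) - 3 = -3 + E + G$)
$U^{3}{\left(7,5 \right)} = \left(-3 + 7 + 5\right)^{3} = 9^{3} = 729$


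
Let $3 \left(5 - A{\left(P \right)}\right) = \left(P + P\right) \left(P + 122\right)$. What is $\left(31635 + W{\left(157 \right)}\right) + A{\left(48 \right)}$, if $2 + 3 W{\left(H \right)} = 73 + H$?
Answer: $26276$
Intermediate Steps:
$A{\left(P \right)} = 5 - \frac{2 P \left(122 + P\right)}{3}$ ($A{\left(P \right)} = 5 - \frac{\left(P + P\right) \left(P + 122\right)}{3} = 5 - \frac{2 P \left(122 + P\right)}{3}$)
$W{\left(H \right)} = \frac{71}{3} + \frac{H}{3}$ ($W{\left(H \right)} = - \frac{2}{3} + \frac{73 + H}{3} = - \frac{2}{3} + \left(\frac{73}{3} + \frac{H}{3}\right) = \frac{71}{3} + \frac{H}{3}$)
$\left(31635 + W{\left(157 \right)}\right) + A{\left(48 \right)} = \left(31635 + \left(\frac{71}{3} + \frac{1}{3} \cdot 157\right)\right) - \left(3899 + 1536\right) = \left(31635 + \left(\frac{71}{3} + \frac{157}{3}\right)\right) - 5435 = \left(31635 + 76\right) - 5435 = 31711 - 5435 = 26276$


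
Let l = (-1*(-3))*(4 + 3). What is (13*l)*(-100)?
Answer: -27300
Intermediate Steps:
l = 21 (l = 3*7 = 21)
(13*l)*(-100) = (13*21)*(-100) = 273*(-100) = -27300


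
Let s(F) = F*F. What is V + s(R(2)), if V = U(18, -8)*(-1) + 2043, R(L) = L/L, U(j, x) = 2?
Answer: 2042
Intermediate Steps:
R(L) = 1
s(F) = F**2
V = 2041 (V = 2*(-1) + 2043 = -2 + 2043 = 2041)
V + s(R(2)) = 2041 + 1**2 = 2041 + 1 = 2042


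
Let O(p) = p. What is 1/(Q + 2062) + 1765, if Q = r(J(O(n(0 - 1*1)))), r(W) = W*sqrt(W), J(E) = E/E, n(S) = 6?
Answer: 3641196/2063 ≈ 1765.0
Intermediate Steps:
J(E) = 1
r(W) = W**(3/2)
Q = 1 (Q = 1**(3/2) = 1)
1/(Q + 2062) + 1765 = 1/(1 + 2062) + 1765 = 1/2063 + 1765 = 3641196/2063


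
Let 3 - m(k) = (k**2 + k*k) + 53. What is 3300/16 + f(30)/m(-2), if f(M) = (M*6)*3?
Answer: 22845/116 ≈ 196.94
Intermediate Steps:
f(M) = 18*M (f(M) = (6*M)*3 = 18*M)
m(k) = -50 - 2*k**2 (m(k) = 3 - ((k**2 + k*k) + 53) = 3 - ((k**2 + k**2) + 53) = 3 - (2*k**2 + 53) = 3 - (53 + 2*k**2) = 3 + (-53 - 2*k**2) = -50 - 2*k**2)
3300/16 + f(30)/m(-2) = 3300/16 + (18*30)/(-50 - 2*(-2)**2) = 3300*(1/16) + 540/(-50 - 2*4) = 825/4 + 540/(-50 - 8) = 825/4 + 540/(-58) = 825/4 + 540*(-1/58) = 825/4 - 270/29 = 22845/116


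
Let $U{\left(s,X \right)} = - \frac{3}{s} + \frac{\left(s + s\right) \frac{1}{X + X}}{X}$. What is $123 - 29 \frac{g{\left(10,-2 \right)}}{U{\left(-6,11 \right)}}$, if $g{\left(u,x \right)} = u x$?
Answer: $\frac{153767}{109} \approx 1410.7$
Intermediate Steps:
$U{\left(s,X \right)} = - \frac{3}{s} + \frac{s}{X^{2}}$ ($U{\left(s,X \right)} = - \frac{3}{s} + \frac{2 s \frac{1}{2 X}}{X} = - \frac{3}{s} + \frac{s \frac{1}{X}}{X} = - \frac{3}{s} + \frac{s}{X^{2}}$)
$123 - 29 \frac{g{\left(10,-2 \right)}}{U{\left(-6,11 \right)}} = 123 - 29 \frac{10 \left(-2\right)}{- \frac{3}{-6} - \frac{6}{121}} = 123 - 29 \left(- \frac{20}{\left(-3\right) \left(- \frac{1}{6}\right) - \frac{6}{121}}\right) = 123 - 29 \left(- \frac{20}{\frac{1}{2} - \frac{6}{121}}\right) = 123 - 29 \left(- \frac{20}{\frac{109}{242}}\right) = 123 - 29 \left(\left(-20\right) \frac{242}{109}\right) = 123 - - \frac{140360}{109} = 123 + \frac{140360}{109} = \frac{153767}{109}$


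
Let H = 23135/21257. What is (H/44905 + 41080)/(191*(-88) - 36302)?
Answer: -1120363790141/1448454743410 ≈ -0.77349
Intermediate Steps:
H = 23135/21257 (H = 23135*(1/21257) = 23135/21257 ≈ 1.0883)
(H/44905 + 41080)/(191*(-88) - 36302) = ((23135/21257)/44905 + 41080)/(191*(-88) - 36302) = ((23135/21257)*(1/44905) + 41080)/(-16808 - 36302) = (661/27272731 + 41080)/(-53110) = (1120363790141/27272731)*(-1/53110) = -1120363790141/1448454743410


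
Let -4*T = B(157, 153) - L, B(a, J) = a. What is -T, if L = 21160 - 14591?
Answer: -1603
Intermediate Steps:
L = 6569
T = 1603 (T = -(157 - 1*6569)/4 = -(157 - 6569)/4 = -¼*(-6412) = 1603)
-T = -1*1603 = -1603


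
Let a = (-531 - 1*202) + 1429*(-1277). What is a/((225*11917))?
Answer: -608522/893775 ≈ -0.68084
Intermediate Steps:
a = -1825566 (a = (-531 - 202) - 1824833 = -733 - 1824833 = -1825566)
a/((225*11917)) = -1825566/(225*11917) = -1825566/2681325 = -1825566*1/2681325 = -608522/893775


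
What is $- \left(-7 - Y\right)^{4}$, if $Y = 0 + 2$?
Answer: $-6561$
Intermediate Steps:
$Y = 2$
$- \left(-7 - Y\right)^{4} = - \left(-7 - 2\right)^{4} = - \left(-9\right)^{4} = \left(-1\right) 6561 = -6561$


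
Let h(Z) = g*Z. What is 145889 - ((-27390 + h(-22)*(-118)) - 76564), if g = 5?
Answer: 236863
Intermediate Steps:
h(Z) = 5*Z
145889 - ((-27390 + h(-22)*(-118)) - 76564) = 145889 - ((-27390 + (5*(-22))*(-118)) - 76564) = 145889 - ((-27390 - 110*(-118)) - 76564) = 145889 - ((-27390 + 12980) - 76564) = 145889 - (-14410 - 76564) = 145889 - 1*(-90974) = 145889 + 90974 = 236863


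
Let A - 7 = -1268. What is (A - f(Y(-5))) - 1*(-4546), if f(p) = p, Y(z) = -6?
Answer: 3291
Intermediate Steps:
A = -1261 (A = 7 - 1268 = -1261)
(A - f(Y(-5))) - 1*(-4546) = (-1261 - 1*(-6)) - 1*(-4546) = (-1261 + 6) + 4546 = -1255 + 4546 = 3291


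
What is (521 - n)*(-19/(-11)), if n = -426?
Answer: 17993/11 ≈ 1635.7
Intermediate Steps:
(521 - n)*(-19/(-11)) = (521 - 1*(-426))*(-19/(-11)) = (521 + 426)*(-19*(-1/11)) = 947*(19/11) = 17993/11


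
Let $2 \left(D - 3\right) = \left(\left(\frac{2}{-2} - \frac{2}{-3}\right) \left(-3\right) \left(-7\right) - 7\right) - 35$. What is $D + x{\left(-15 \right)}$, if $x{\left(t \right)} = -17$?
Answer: $- \frac{77}{2} \approx -38.5$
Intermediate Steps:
$D = - \frac{43}{2}$ ($D = 3 + \frac{\left(\left(\frac{2}{-2} - \frac{2}{-3}\right) \left(-3\right) \left(-7\right) - 7\right) - 35}{2} = 3 + \frac{\left(\left(2 \left(- \frac{1}{2}\right) - - \frac{2}{3}\right) \left(-3\right) \left(-7\right) - 7\right) - 35}{2} = 3 + \frac{\left(\left(-1 + \frac{2}{3}\right) \left(-3\right) \left(-7\right) - 7\right) - 35}{2} = 3 + \frac{\left(\left(- \frac{1}{3}\right) \left(-3\right) \left(-7\right) - 7\right) - 35}{2} = 3 + \frac{\left(1 \left(-7\right) - 7\right) - 35}{2} = 3 + \frac{\left(-7 - 7\right) - 35}{2} = 3 + \frac{-14 - 35}{2} = 3 + \frac{1}{2} \left(-49\right) = 3 - \frac{49}{2} = - \frac{43}{2} \approx -21.5$)
$D + x{\left(-15 \right)} = - \frac{43}{2} - 17 = - \frac{77}{2}$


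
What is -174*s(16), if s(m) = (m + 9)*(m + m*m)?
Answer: -1183200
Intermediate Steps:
s(m) = (9 + m)*(m + m²)
-174*s(16) = -2784*(9 + 16² + 10*16) = -2784*(9 + 256 + 160) = -2784*425 = -174*6800 = -1183200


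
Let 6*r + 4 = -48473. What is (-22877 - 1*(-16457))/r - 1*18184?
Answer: -293822416/16159 ≈ -18183.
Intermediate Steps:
r = -16159/2 (r = -2/3 + (1/6)*(-48473) = -2/3 - 48473/6 = -16159/2 ≈ -8079.5)
(-22877 - 1*(-16457))/r - 1*18184 = (-22877 - 1*(-16457))/(-16159/2) - 1*18184 = (-22877 + 16457)*(-2/16159) - 18184 = -6420*(-2/16159) - 18184 = 12840/16159 - 18184 = -293822416/16159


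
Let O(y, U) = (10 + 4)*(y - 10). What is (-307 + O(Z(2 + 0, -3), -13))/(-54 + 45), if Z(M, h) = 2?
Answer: 419/9 ≈ 46.556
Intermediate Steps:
O(y, U) = -140 + 14*y (O(y, U) = 14*(-10 + y) = -140 + 14*y)
(-307 + O(Z(2 + 0, -3), -13))/(-54 + 45) = (-307 + (-140 + 14*2))/(-54 + 45) = (-307 + (-140 + 28))/(-9) = (-307 - 112)*(-⅑) = -419*(-⅑) = 419/9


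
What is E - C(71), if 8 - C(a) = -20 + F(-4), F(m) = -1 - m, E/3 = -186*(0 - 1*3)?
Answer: 1649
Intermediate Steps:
E = 1674 (E = 3*(-186*(0 - 1*3)) = 3*(-186*(0 - 3)) = 3*(-186*(-3)) = 3*558 = 1674)
C(a) = 25 (C(a) = 8 - (-20 + (-1 - 1*(-4))) = 8 - (-20 + (-1 + 4)) = 8 - (-20 + 3) = 8 - 1*(-17) = 8 + 17 = 25)
E - C(71) = 1674 - 1*25 = 1674 - 25 = 1649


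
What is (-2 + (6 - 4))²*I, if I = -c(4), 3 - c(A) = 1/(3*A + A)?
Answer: 0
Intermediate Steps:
c(A) = 3 - 1/(4*A) (c(A) = 3 - 1/(3*A + A) = 3 - 1/(4*A))
I = -47/16 (I = -(3 - ¼/4) = -(3 - ¼*¼) = -(3 - 1/16) = -1*47/16 = -47/16 ≈ -2.9375)
(-2 + (6 - 4))²*I = (-2 + (6 - 4))²*(-47/16) = (-2 + 2)²*(-47/16) = 0²*(-47/16) = 0*(-47/16) = 0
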